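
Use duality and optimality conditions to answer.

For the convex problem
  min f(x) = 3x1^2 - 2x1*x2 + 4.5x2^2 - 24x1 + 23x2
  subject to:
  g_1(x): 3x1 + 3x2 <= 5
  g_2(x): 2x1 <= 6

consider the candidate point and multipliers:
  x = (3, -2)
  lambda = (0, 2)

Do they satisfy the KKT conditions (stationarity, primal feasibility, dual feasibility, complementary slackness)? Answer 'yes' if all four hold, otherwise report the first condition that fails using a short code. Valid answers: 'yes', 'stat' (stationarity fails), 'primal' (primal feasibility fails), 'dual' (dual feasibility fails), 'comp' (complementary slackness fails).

Gradient of f: grad f(x) = Q x + c = (-2, -1)
Constraint values g_i(x) = a_i^T x - b_i:
  g_1((3, -2)) = -2
  g_2((3, -2)) = 0
Stationarity residual: grad f(x) + sum_i lambda_i a_i = (2, -1)
  -> stationarity FAILS
Primal feasibility (all g_i <= 0): OK
Dual feasibility (all lambda_i >= 0): OK
Complementary slackness (lambda_i * g_i(x) = 0 for all i): OK

Verdict: the first failing condition is stationarity -> stat.

stat


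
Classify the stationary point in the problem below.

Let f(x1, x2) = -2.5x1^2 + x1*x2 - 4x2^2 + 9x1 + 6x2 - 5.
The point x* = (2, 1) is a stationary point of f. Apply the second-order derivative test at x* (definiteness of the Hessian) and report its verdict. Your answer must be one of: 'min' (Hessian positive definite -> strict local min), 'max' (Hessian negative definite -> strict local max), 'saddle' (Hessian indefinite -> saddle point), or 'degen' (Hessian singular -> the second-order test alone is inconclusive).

Compute the Hessian H = grad^2 f:
  H = [[-5, 1], [1, -8]]
Verify stationarity: grad f(x*) = H x* + g = (0, 0).
Eigenvalues of H: -8.3028, -4.6972.
Both eigenvalues < 0, so H is negative definite -> x* is a strict local max.

max


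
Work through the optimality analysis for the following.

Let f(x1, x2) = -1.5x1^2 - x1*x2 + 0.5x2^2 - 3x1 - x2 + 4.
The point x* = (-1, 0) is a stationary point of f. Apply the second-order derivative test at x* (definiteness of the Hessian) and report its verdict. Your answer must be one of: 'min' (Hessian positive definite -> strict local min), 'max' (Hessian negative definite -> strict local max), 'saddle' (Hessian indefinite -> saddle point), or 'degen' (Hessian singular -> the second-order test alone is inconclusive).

Compute the Hessian H = grad^2 f:
  H = [[-3, -1], [-1, 1]]
Verify stationarity: grad f(x*) = H x* + g = (0, 0).
Eigenvalues of H: -3.2361, 1.2361.
Eigenvalues have mixed signs, so H is indefinite -> x* is a saddle point.

saddle


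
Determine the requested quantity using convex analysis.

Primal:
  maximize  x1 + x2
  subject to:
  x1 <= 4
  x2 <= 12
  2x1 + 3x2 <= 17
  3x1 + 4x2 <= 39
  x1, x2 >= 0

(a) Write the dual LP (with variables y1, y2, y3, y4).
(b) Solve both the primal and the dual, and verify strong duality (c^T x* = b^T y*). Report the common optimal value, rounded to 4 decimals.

The standard primal-dual pair for 'max c^T x s.t. A x <= b, x >= 0' is:
  Dual:  min b^T y  s.t.  A^T y >= c,  y >= 0.

So the dual LP is:
  minimize  4y1 + 12y2 + 17y3 + 39y4
  subject to:
    y1 + 2y3 + 3y4 >= 1
    y2 + 3y3 + 4y4 >= 1
    y1, y2, y3, y4 >= 0

Solving the primal: x* = (4, 3).
  primal value c^T x* = 7.
Solving the dual: y* = (0.3333, 0, 0.3333, 0).
  dual value b^T y* = 7.
Strong duality: c^T x* = b^T y*. Confirmed.

7


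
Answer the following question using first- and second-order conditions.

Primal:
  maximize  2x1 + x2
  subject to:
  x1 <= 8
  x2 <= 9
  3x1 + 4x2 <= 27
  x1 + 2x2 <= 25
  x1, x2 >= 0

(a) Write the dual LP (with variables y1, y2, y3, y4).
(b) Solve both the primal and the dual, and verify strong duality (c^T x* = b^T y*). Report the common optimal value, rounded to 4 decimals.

The standard primal-dual pair for 'max c^T x s.t. A x <= b, x >= 0' is:
  Dual:  min b^T y  s.t.  A^T y >= c,  y >= 0.

So the dual LP is:
  minimize  8y1 + 9y2 + 27y3 + 25y4
  subject to:
    y1 + 3y3 + y4 >= 2
    y2 + 4y3 + 2y4 >= 1
    y1, y2, y3, y4 >= 0

Solving the primal: x* = (8, 0.75).
  primal value c^T x* = 16.75.
Solving the dual: y* = (1.25, 0, 0.25, 0).
  dual value b^T y* = 16.75.
Strong duality: c^T x* = b^T y*. Confirmed.

16.75


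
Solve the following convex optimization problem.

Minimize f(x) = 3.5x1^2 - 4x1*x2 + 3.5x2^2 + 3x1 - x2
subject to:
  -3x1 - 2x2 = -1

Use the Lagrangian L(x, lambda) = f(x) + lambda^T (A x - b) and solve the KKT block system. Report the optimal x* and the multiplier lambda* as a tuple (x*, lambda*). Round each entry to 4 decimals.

Form the Lagrangian:
  L(x, lambda) = (1/2) x^T Q x + c^T x + lambda^T (A x - b)
Stationarity (grad_x L = 0): Q x + c + A^T lambda = 0.
Primal feasibility: A x = b.

This gives the KKT block system:
  [ Q   A^T ] [ x     ]   [-c ]
  [ A    0  ] [ lambda ] = [ b ]

Solving the linear system:
  x*      = (0.0791, 0.3813)
  lambda* = (0.6763)
  f(x*)   = 0.2662

x* = (0.0791, 0.3813), lambda* = (0.6763)


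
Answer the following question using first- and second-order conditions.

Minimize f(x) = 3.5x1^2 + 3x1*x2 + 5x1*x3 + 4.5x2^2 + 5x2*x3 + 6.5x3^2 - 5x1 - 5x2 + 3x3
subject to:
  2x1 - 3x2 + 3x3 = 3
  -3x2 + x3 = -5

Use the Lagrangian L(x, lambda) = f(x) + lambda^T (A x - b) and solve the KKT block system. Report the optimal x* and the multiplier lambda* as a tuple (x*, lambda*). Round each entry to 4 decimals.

Form the Lagrangian:
  L(x, lambda) = (1/2) x^T Q x + c^T x + lambda^T (A x - b)
Stationarity (grad_x L = 0): Q x + c + A^T lambda = 0.
Primal feasibility: A x = b.

This gives the KKT block system:
  [ Q   A^T ] [ x     ]   [-c ]
  [ A    0  ] [ lambda ] = [ b ]

Solving the linear system:
  x*      = (4.8649, 1.3784, -0.8649)
  lambda* = (-14.4324, 20.3243)
  f(x*)   = 55.5541

x* = (4.8649, 1.3784, -0.8649), lambda* = (-14.4324, 20.3243)


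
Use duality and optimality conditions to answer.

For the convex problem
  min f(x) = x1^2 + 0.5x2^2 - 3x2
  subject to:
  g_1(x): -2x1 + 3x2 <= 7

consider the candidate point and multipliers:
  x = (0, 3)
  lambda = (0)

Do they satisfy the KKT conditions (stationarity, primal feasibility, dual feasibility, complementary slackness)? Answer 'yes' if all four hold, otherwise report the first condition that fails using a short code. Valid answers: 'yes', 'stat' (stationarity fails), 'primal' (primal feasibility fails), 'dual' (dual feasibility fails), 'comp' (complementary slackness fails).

Gradient of f: grad f(x) = Q x + c = (0, 0)
Constraint values g_i(x) = a_i^T x - b_i:
  g_1((0, 3)) = 2
Stationarity residual: grad f(x) + sum_i lambda_i a_i = (0, 0)
  -> stationarity OK
Primal feasibility (all g_i <= 0): FAILS
Dual feasibility (all lambda_i >= 0): OK
Complementary slackness (lambda_i * g_i(x) = 0 for all i): OK

Verdict: the first failing condition is primal_feasibility -> primal.

primal


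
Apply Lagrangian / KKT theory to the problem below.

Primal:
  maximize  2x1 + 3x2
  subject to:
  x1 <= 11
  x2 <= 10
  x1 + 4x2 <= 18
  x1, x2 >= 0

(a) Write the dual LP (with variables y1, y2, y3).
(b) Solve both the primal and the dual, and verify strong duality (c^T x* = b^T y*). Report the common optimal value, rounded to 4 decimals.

The standard primal-dual pair for 'max c^T x s.t. A x <= b, x >= 0' is:
  Dual:  min b^T y  s.t.  A^T y >= c,  y >= 0.

So the dual LP is:
  minimize  11y1 + 10y2 + 18y3
  subject to:
    y1 + y3 >= 2
    y2 + 4y3 >= 3
    y1, y2, y3 >= 0

Solving the primal: x* = (11, 1.75).
  primal value c^T x* = 27.25.
Solving the dual: y* = (1.25, 0, 0.75).
  dual value b^T y* = 27.25.
Strong duality: c^T x* = b^T y*. Confirmed.

27.25


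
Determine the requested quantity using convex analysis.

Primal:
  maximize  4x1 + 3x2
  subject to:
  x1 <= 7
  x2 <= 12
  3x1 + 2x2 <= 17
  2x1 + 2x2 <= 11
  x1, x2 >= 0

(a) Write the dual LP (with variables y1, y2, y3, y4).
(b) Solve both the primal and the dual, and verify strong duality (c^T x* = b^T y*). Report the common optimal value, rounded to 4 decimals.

The standard primal-dual pair for 'max c^T x s.t. A x <= b, x >= 0' is:
  Dual:  min b^T y  s.t.  A^T y >= c,  y >= 0.

So the dual LP is:
  minimize  7y1 + 12y2 + 17y3 + 11y4
  subject to:
    y1 + 3y3 + 2y4 >= 4
    y2 + 2y3 + 2y4 >= 3
    y1, y2, y3, y4 >= 0

Solving the primal: x* = (5.5, 0).
  primal value c^T x* = 22.
Solving the dual: y* = (0, 0, 0, 2).
  dual value b^T y* = 22.
Strong duality: c^T x* = b^T y*. Confirmed.

22


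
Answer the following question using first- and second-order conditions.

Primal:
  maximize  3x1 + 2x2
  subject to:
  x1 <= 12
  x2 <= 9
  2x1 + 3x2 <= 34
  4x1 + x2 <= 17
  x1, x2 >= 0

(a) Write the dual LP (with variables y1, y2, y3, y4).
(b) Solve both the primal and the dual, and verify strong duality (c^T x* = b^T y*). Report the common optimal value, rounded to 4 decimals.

The standard primal-dual pair for 'max c^T x s.t. A x <= b, x >= 0' is:
  Dual:  min b^T y  s.t.  A^T y >= c,  y >= 0.

So the dual LP is:
  minimize  12y1 + 9y2 + 34y3 + 17y4
  subject to:
    y1 + 2y3 + 4y4 >= 3
    y2 + 3y3 + y4 >= 2
    y1, y2, y3, y4 >= 0

Solving the primal: x* = (2, 9).
  primal value c^T x* = 24.
Solving the dual: y* = (0, 1.25, 0, 0.75).
  dual value b^T y* = 24.
Strong duality: c^T x* = b^T y*. Confirmed.

24


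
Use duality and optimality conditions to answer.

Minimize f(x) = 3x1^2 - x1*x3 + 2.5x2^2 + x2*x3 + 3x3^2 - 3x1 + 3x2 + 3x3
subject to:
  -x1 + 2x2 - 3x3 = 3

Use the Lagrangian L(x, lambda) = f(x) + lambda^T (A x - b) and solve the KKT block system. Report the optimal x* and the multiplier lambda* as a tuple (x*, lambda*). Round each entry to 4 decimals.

Form the Lagrangian:
  L(x, lambda) = (1/2) x^T Q x + c^T x + lambda^T (A x - b)
Stationarity (grad_x L = 0): Q x + c + A^T lambda = 0.
Primal feasibility: A x = b.

This gives the KKT block system:
  [ Q   A^T ] [ x     ]   [-c ]
  [ A    0  ] [ lambda ] = [ b ]

Solving the linear system:
  x*      = (0.1486, 0.0385, -1.0239)
  lambda* = (-1.0844)
  f(x*)   = -0.0743

x* = (0.1486, 0.0385, -1.0239), lambda* = (-1.0844)


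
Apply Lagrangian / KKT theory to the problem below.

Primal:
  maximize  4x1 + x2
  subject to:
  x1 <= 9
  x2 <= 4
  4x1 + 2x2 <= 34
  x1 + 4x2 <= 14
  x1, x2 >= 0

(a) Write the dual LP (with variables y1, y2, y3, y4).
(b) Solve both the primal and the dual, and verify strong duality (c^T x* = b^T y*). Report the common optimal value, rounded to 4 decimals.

The standard primal-dual pair for 'max c^T x s.t. A x <= b, x >= 0' is:
  Dual:  min b^T y  s.t.  A^T y >= c,  y >= 0.

So the dual LP is:
  minimize  9y1 + 4y2 + 34y3 + 14y4
  subject to:
    y1 + 4y3 + y4 >= 4
    y2 + 2y3 + 4y4 >= 1
    y1, y2, y3, y4 >= 0

Solving the primal: x* = (8.5, 0).
  primal value c^T x* = 34.
Solving the dual: y* = (0, 0, 1, 0).
  dual value b^T y* = 34.
Strong duality: c^T x* = b^T y*. Confirmed.

34


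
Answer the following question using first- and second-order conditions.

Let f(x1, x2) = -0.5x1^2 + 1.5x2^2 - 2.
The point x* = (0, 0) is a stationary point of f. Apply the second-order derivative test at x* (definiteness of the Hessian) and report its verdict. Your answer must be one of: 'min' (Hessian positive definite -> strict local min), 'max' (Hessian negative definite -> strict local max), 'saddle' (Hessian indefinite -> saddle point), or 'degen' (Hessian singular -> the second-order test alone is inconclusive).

Compute the Hessian H = grad^2 f:
  H = [[-1, 0], [0, 3]]
Verify stationarity: grad f(x*) = H x* + g = (0, 0).
Eigenvalues of H: -1, 3.
Eigenvalues have mixed signs, so H is indefinite -> x* is a saddle point.

saddle


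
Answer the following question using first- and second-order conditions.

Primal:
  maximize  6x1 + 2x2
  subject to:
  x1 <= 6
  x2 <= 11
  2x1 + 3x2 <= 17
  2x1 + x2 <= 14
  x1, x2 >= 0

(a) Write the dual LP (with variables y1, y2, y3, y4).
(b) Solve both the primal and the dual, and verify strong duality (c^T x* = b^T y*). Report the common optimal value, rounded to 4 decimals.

The standard primal-dual pair for 'max c^T x s.t. A x <= b, x >= 0' is:
  Dual:  min b^T y  s.t.  A^T y >= c,  y >= 0.

So the dual LP is:
  minimize  6y1 + 11y2 + 17y3 + 14y4
  subject to:
    y1 + 2y3 + 2y4 >= 6
    y2 + 3y3 + y4 >= 2
    y1, y2, y3, y4 >= 0

Solving the primal: x* = (6, 1.6667).
  primal value c^T x* = 39.3333.
Solving the dual: y* = (4.6667, 0, 0.6667, 0).
  dual value b^T y* = 39.3333.
Strong duality: c^T x* = b^T y*. Confirmed.

39.3333


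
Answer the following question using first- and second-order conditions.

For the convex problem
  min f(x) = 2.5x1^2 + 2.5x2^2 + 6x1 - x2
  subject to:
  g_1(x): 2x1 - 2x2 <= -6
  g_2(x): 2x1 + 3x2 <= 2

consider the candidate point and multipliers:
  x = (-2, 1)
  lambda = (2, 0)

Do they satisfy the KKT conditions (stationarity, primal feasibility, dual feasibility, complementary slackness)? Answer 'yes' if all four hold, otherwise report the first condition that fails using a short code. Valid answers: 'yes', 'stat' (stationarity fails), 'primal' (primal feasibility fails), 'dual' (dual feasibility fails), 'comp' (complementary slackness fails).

Gradient of f: grad f(x) = Q x + c = (-4, 4)
Constraint values g_i(x) = a_i^T x - b_i:
  g_1((-2, 1)) = 0
  g_2((-2, 1)) = -3
Stationarity residual: grad f(x) + sum_i lambda_i a_i = (0, 0)
  -> stationarity OK
Primal feasibility (all g_i <= 0): OK
Dual feasibility (all lambda_i >= 0): OK
Complementary slackness (lambda_i * g_i(x) = 0 for all i): OK

Verdict: yes, KKT holds.

yes


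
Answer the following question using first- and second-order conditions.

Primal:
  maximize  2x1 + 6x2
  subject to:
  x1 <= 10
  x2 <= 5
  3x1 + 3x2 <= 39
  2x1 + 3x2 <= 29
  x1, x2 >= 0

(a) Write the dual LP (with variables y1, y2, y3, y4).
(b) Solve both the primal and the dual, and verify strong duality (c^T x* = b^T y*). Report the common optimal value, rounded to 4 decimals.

The standard primal-dual pair for 'max c^T x s.t. A x <= b, x >= 0' is:
  Dual:  min b^T y  s.t.  A^T y >= c,  y >= 0.

So the dual LP is:
  minimize  10y1 + 5y2 + 39y3 + 29y4
  subject to:
    y1 + 3y3 + 2y4 >= 2
    y2 + 3y3 + 3y4 >= 6
    y1, y2, y3, y4 >= 0

Solving the primal: x* = (7, 5).
  primal value c^T x* = 44.
Solving the dual: y* = (0, 3, 0, 1).
  dual value b^T y* = 44.
Strong duality: c^T x* = b^T y*. Confirmed.

44


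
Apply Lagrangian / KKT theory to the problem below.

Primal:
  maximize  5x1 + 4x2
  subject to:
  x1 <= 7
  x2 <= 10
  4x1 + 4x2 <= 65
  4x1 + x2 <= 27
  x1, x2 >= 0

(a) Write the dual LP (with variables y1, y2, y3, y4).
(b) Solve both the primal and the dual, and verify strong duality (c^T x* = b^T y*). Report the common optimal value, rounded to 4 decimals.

The standard primal-dual pair for 'max c^T x s.t. A x <= b, x >= 0' is:
  Dual:  min b^T y  s.t.  A^T y >= c,  y >= 0.

So the dual LP is:
  minimize  7y1 + 10y2 + 65y3 + 27y4
  subject to:
    y1 + 4y3 + 4y4 >= 5
    y2 + 4y3 + y4 >= 4
    y1, y2, y3, y4 >= 0

Solving the primal: x* = (4.25, 10).
  primal value c^T x* = 61.25.
Solving the dual: y* = (0, 2.75, 0, 1.25).
  dual value b^T y* = 61.25.
Strong duality: c^T x* = b^T y*. Confirmed.

61.25


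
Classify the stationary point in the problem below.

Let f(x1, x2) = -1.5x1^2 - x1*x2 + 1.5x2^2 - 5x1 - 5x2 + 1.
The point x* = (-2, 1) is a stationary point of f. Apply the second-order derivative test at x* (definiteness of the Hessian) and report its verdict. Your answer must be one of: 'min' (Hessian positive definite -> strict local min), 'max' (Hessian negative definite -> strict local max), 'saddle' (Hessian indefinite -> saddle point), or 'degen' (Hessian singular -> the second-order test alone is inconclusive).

Compute the Hessian H = grad^2 f:
  H = [[-3, -1], [-1, 3]]
Verify stationarity: grad f(x*) = H x* + g = (0, 0).
Eigenvalues of H: -3.1623, 3.1623.
Eigenvalues have mixed signs, so H is indefinite -> x* is a saddle point.

saddle


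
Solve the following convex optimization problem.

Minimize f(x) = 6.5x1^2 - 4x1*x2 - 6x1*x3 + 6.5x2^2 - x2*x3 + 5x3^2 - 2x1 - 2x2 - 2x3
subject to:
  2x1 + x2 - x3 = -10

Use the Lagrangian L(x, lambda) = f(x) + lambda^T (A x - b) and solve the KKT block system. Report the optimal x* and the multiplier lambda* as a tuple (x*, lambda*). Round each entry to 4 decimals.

Form the Lagrangian:
  L(x, lambda) = (1/2) x^T Q x + c^T x + lambda^T (A x - b)
Stationarity (grad_x L = 0): Q x + c + A^T lambda = 0.
Primal feasibility: A x = b.

This gives the KKT block system:
  [ Q   A^T ] [ x     ]   [-c ]
  [ A    0  ] [ lambda ] = [ b ]

Solving the linear system:
  x*      = (-3.9009, -2.6092, -0.411)
  lambda* = (19.9046)
  f(x*)   = 106.444

x* = (-3.9009, -2.6092, -0.411), lambda* = (19.9046)


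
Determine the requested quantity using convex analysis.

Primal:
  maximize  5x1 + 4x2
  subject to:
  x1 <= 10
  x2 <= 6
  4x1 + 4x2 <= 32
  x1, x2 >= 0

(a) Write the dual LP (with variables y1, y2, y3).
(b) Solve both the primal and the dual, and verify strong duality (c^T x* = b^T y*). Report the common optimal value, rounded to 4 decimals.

The standard primal-dual pair for 'max c^T x s.t. A x <= b, x >= 0' is:
  Dual:  min b^T y  s.t.  A^T y >= c,  y >= 0.

So the dual LP is:
  minimize  10y1 + 6y2 + 32y3
  subject to:
    y1 + 4y3 >= 5
    y2 + 4y3 >= 4
    y1, y2, y3 >= 0

Solving the primal: x* = (8, 0).
  primal value c^T x* = 40.
Solving the dual: y* = (0, 0, 1.25).
  dual value b^T y* = 40.
Strong duality: c^T x* = b^T y*. Confirmed.

40


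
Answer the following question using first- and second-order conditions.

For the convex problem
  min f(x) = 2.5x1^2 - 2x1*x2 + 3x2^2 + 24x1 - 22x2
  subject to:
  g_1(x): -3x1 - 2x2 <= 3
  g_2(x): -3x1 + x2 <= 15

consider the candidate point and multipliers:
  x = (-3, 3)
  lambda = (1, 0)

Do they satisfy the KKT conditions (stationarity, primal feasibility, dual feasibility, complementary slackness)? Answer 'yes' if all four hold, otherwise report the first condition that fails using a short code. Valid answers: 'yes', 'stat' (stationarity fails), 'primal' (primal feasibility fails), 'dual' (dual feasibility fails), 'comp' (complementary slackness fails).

Gradient of f: grad f(x) = Q x + c = (3, 2)
Constraint values g_i(x) = a_i^T x - b_i:
  g_1((-3, 3)) = 0
  g_2((-3, 3)) = -3
Stationarity residual: grad f(x) + sum_i lambda_i a_i = (0, 0)
  -> stationarity OK
Primal feasibility (all g_i <= 0): OK
Dual feasibility (all lambda_i >= 0): OK
Complementary slackness (lambda_i * g_i(x) = 0 for all i): OK

Verdict: yes, KKT holds.

yes


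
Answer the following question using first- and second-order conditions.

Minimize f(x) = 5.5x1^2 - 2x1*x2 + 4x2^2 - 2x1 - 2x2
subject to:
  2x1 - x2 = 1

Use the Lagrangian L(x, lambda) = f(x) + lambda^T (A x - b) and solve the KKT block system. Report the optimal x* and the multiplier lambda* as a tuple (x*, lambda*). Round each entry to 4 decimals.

Form the Lagrangian:
  L(x, lambda) = (1/2) x^T Q x + c^T x + lambda^T (A x - b)
Stationarity (grad_x L = 0): Q x + c + A^T lambda = 0.
Primal feasibility: A x = b.

This gives the KKT block system:
  [ Q   A^T ] [ x     ]   [-c ]
  [ A    0  ] [ lambda ] = [ b ]

Solving the linear system:
  x*      = (0.5714, 0.1429)
  lambda* = (-2)
  f(x*)   = 0.2857

x* = (0.5714, 0.1429), lambda* = (-2)


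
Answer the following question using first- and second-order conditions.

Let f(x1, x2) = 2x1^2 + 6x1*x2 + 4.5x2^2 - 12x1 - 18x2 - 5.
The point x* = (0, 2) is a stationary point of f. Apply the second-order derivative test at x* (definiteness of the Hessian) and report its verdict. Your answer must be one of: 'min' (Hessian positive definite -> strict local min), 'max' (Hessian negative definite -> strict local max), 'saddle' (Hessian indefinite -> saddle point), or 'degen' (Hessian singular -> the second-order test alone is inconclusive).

Compute the Hessian H = grad^2 f:
  H = [[4, 6], [6, 9]]
Verify stationarity: grad f(x*) = H x* + g = (0, 0).
Eigenvalues of H: 0, 13.
H has a zero eigenvalue (singular; positive semidefinite but not definite), so H is neither positive definite, negative definite, nor indefinite. The second-order test alone is inconclusive -> degen.
(Indeed, f is constant along the null direction of H through x*, so x* is not a strict local extremum.)

degen


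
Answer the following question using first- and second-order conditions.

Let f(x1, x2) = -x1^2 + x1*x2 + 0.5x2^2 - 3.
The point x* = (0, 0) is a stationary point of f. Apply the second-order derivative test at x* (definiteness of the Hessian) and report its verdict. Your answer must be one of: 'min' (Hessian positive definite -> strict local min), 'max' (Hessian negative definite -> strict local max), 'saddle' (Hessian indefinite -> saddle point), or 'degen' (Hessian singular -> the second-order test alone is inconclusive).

Compute the Hessian H = grad^2 f:
  H = [[-2, 1], [1, 1]]
Verify stationarity: grad f(x*) = H x* + g = (0, 0).
Eigenvalues of H: -2.3028, 1.3028.
Eigenvalues have mixed signs, so H is indefinite -> x* is a saddle point.

saddle


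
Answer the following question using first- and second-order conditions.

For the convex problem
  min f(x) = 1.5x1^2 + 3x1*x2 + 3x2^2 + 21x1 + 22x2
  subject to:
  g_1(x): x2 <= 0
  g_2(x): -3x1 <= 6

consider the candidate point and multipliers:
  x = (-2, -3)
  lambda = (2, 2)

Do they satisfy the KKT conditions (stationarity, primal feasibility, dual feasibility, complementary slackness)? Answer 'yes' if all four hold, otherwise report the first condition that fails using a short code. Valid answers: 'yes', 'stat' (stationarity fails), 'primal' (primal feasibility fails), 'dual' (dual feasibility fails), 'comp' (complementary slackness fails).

Gradient of f: grad f(x) = Q x + c = (6, -2)
Constraint values g_i(x) = a_i^T x - b_i:
  g_1((-2, -3)) = -3
  g_2((-2, -3)) = 0
Stationarity residual: grad f(x) + sum_i lambda_i a_i = (0, 0)
  -> stationarity OK
Primal feasibility (all g_i <= 0): OK
Dual feasibility (all lambda_i >= 0): OK
Complementary slackness (lambda_i * g_i(x) = 0 for all i): FAILS

Verdict: the first failing condition is complementary_slackness -> comp.

comp


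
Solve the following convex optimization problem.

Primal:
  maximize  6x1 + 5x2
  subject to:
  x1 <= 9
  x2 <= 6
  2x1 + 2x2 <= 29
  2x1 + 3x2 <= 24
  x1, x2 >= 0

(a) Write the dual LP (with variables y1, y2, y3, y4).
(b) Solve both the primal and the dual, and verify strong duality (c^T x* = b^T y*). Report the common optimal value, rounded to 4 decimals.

The standard primal-dual pair for 'max c^T x s.t. A x <= b, x >= 0' is:
  Dual:  min b^T y  s.t.  A^T y >= c,  y >= 0.

So the dual LP is:
  minimize  9y1 + 6y2 + 29y3 + 24y4
  subject to:
    y1 + 2y3 + 2y4 >= 6
    y2 + 2y3 + 3y4 >= 5
    y1, y2, y3, y4 >= 0

Solving the primal: x* = (9, 2).
  primal value c^T x* = 64.
Solving the dual: y* = (2.6667, 0, 0, 1.6667).
  dual value b^T y* = 64.
Strong duality: c^T x* = b^T y*. Confirmed.

64


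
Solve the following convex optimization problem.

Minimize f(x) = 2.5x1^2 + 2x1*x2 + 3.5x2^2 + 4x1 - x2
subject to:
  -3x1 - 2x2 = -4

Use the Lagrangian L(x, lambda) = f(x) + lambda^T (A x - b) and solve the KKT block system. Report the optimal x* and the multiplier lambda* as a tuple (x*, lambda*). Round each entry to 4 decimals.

Form the Lagrangian:
  L(x, lambda) = (1/2) x^T Q x + c^T x + lambda^T (A x - b)
Stationarity (grad_x L = 0): Q x + c + A^T lambda = 0.
Primal feasibility: A x = b.

This gives the KKT block system:
  [ Q   A^T ] [ x     ]   [-c ]
  [ A    0  ] [ lambda ] = [ b ]

Solving the linear system:
  x*      = (0.7797, 0.8305)
  lambda* = (3.1864)
  f(x*)   = 7.5169

x* = (0.7797, 0.8305), lambda* = (3.1864)


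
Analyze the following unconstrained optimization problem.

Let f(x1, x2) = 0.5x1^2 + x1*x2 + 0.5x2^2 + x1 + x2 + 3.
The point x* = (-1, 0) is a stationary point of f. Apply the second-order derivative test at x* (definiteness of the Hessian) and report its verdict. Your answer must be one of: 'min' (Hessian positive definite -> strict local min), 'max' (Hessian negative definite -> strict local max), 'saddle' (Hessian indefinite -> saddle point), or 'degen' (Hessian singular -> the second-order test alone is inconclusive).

Compute the Hessian H = grad^2 f:
  H = [[1, 1], [1, 1]]
Verify stationarity: grad f(x*) = H x* + g = (0, 0).
Eigenvalues of H: 0, 2.
H has a zero eigenvalue (singular; positive semidefinite but not definite), so H is neither positive definite, negative definite, nor indefinite. The second-order test alone is inconclusive -> degen.
(Indeed, f is constant along the null direction of H through x*, so x* is not a strict local extremum.)

degen


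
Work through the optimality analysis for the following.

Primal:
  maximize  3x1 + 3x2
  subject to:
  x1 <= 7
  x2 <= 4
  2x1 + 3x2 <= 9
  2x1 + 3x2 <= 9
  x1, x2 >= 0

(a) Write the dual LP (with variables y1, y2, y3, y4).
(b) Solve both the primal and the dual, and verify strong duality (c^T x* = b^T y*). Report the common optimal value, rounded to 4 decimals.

The standard primal-dual pair for 'max c^T x s.t. A x <= b, x >= 0' is:
  Dual:  min b^T y  s.t.  A^T y >= c,  y >= 0.

So the dual LP is:
  minimize  7y1 + 4y2 + 9y3 + 9y4
  subject to:
    y1 + 2y3 + 2y4 >= 3
    y2 + 3y3 + 3y4 >= 3
    y1, y2, y3, y4 >= 0

Solving the primal: x* = (4.5, 0).
  primal value c^T x* = 13.5.
Solving the dual: y* = (0, 0, 1.5, 0).
  dual value b^T y* = 13.5.
Strong duality: c^T x* = b^T y*. Confirmed.

13.5


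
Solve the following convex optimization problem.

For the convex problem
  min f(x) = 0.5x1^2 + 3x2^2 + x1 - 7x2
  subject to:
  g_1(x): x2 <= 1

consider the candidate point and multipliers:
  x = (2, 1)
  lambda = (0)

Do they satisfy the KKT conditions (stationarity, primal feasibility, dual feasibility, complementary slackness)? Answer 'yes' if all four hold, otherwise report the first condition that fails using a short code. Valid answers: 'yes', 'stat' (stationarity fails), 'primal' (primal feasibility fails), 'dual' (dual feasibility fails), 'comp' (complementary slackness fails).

Gradient of f: grad f(x) = Q x + c = (3, -1)
Constraint values g_i(x) = a_i^T x - b_i:
  g_1((2, 1)) = 0
Stationarity residual: grad f(x) + sum_i lambda_i a_i = (3, -1)
  -> stationarity FAILS
Primal feasibility (all g_i <= 0): OK
Dual feasibility (all lambda_i >= 0): OK
Complementary slackness (lambda_i * g_i(x) = 0 for all i): OK

Verdict: the first failing condition is stationarity -> stat.

stat


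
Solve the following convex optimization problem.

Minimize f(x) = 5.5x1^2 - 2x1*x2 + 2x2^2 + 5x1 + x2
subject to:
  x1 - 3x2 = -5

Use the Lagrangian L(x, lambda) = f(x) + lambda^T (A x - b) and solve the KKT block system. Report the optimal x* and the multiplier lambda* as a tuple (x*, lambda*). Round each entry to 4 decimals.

Form the Lagrangian:
  L(x, lambda) = (1/2) x^T Q x + c^T x + lambda^T (A x - b)
Stationarity (grad_x L = 0): Q x + c + A^T lambda = 0.
Primal feasibility: A x = b.

This gives the KKT block system:
  [ Q   A^T ] [ x     ]   [-c ]
  [ A    0  ] [ lambda ] = [ b ]

Solving the linear system:
  x*      = (-0.4176, 1.5275)
  lambda* = (2.6484)
  f(x*)   = 6.3407

x* = (-0.4176, 1.5275), lambda* = (2.6484)


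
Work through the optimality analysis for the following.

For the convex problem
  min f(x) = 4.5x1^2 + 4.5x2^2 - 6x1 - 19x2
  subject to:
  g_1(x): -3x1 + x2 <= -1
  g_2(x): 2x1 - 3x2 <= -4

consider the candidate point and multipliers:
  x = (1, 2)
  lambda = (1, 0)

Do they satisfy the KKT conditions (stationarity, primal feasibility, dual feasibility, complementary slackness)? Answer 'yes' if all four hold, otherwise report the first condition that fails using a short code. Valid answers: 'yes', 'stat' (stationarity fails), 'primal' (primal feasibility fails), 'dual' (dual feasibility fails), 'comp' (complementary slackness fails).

Gradient of f: grad f(x) = Q x + c = (3, -1)
Constraint values g_i(x) = a_i^T x - b_i:
  g_1((1, 2)) = 0
  g_2((1, 2)) = 0
Stationarity residual: grad f(x) + sum_i lambda_i a_i = (0, 0)
  -> stationarity OK
Primal feasibility (all g_i <= 0): OK
Dual feasibility (all lambda_i >= 0): OK
Complementary slackness (lambda_i * g_i(x) = 0 for all i): OK

Verdict: yes, KKT holds.

yes


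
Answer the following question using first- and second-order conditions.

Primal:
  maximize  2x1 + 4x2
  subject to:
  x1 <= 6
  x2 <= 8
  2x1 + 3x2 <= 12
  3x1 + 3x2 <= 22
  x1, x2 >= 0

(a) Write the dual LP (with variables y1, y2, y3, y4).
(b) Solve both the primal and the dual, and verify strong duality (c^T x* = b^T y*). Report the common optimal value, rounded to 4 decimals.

The standard primal-dual pair for 'max c^T x s.t. A x <= b, x >= 0' is:
  Dual:  min b^T y  s.t.  A^T y >= c,  y >= 0.

So the dual LP is:
  minimize  6y1 + 8y2 + 12y3 + 22y4
  subject to:
    y1 + 2y3 + 3y4 >= 2
    y2 + 3y3 + 3y4 >= 4
    y1, y2, y3, y4 >= 0

Solving the primal: x* = (0, 4).
  primal value c^T x* = 16.
Solving the dual: y* = (0, 0, 1.3333, 0).
  dual value b^T y* = 16.
Strong duality: c^T x* = b^T y*. Confirmed.

16


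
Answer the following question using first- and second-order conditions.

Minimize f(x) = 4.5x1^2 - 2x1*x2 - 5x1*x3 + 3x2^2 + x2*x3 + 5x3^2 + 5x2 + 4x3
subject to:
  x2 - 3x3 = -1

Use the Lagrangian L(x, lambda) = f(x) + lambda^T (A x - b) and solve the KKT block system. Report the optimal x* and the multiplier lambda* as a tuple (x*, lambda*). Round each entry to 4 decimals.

Form the Lagrangian:
  L(x, lambda) = (1/2) x^T Q x + c^T x + lambda^T (A x - b)
Stationarity (grad_x L = 0): Q x + c + A^T lambda = 0.
Primal feasibility: A x = b.

This gives the KKT block system:
  [ Q   A^T ] [ x     ]   [-c ]
  [ A    0  ] [ lambda ] = [ b ]

Solving the linear system:
  x*      = (-0.275, -1.1297, -0.0432)
  lambda* = (1.2711)
  f(x*)   = -2.275

x* = (-0.275, -1.1297, -0.0432), lambda* = (1.2711)


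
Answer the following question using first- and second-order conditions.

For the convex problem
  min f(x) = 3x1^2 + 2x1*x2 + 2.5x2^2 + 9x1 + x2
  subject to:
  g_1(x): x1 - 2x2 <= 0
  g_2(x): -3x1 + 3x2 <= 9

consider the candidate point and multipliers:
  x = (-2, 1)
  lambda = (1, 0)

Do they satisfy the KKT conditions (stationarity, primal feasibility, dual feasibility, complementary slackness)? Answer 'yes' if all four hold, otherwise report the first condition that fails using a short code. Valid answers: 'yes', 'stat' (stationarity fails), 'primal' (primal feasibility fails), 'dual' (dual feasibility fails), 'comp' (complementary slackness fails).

Gradient of f: grad f(x) = Q x + c = (-1, 2)
Constraint values g_i(x) = a_i^T x - b_i:
  g_1((-2, 1)) = -4
  g_2((-2, 1)) = 0
Stationarity residual: grad f(x) + sum_i lambda_i a_i = (0, 0)
  -> stationarity OK
Primal feasibility (all g_i <= 0): OK
Dual feasibility (all lambda_i >= 0): OK
Complementary slackness (lambda_i * g_i(x) = 0 for all i): FAILS

Verdict: the first failing condition is complementary_slackness -> comp.

comp


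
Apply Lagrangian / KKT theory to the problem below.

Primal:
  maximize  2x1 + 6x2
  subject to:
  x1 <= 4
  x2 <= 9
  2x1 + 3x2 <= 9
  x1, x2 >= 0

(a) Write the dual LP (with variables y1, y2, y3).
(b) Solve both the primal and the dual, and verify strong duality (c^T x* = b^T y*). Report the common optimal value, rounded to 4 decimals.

The standard primal-dual pair for 'max c^T x s.t. A x <= b, x >= 0' is:
  Dual:  min b^T y  s.t.  A^T y >= c,  y >= 0.

So the dual LP is:
  minimize  4y1 + 9y2 + 9y3
  subject to:
    y1 + 2y3 >= 2
    y2 + 3y3 >= 6
    y1, y2, y3 >= 0

Solving the primal: x* = (0, 3).
  primal value c^T x* = 18.
Solving the dual: y* = (0, 0, 2).
  dual value b^T y* = 18.
Strong duality: c^T x* = b^T y*. Confirmed.

18


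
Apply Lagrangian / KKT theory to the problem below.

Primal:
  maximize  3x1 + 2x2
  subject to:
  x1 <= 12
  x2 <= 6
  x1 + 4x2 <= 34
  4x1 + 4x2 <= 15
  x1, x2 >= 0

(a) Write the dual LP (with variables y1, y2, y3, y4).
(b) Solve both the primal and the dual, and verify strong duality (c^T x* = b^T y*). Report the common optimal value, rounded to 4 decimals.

The standard primal-dual pair for 'max c^T x s.t. A x <= b, x >= 0' is:
  Dual:  min b^T y  s.t.  A^T y >= c,  y >= 0.

So the dual LP is:
  minimize  12y1 + 6y2 + 34y3 + 15y4
  subject to:
    y1 + y3 + 4y4 >= 3
    y2 + 4y3 + 4y4 >= 2
    y1, y2, y3, y4 >= 0

Solving the primal: x* = (3.75, 0).
  primal value c^T x* = 11.25.
Solving the dual: y* = (0, 0, 0, 0.75).
  dual value b^T y* = 11.25.
Strong duality: c^T x* = b^T y*. Confirmed.

11.25


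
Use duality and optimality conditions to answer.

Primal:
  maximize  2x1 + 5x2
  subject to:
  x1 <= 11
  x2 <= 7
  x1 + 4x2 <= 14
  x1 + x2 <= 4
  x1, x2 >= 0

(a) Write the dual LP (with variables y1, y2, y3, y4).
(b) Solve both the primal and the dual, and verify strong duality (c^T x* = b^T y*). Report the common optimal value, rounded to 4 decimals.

The standard primal-dual pair for 'max c^T x s.t. A x <= b, x >= 0' is:
  Dual:  min b^T y  s.t.  A^T y >= c,  y >= 0.

So the dual LP is:
  minimize  11y1 + 7y2 + 14y3 + 4y4
  subject to:
    y1 + y3 + y4 >= 2
    y2 + 4y3 + y4 >= 5
    y1, y2, y3, y4 >= 0

Solving the primal: x* = (0.6667, 3.3333).
  primal value c^T x* = 18.
Solving the dual: y* = (0, 0, 1, 1).
  dual value b^T y* = 18.
Strong duality: c^T x* = b^T y*. Confirmed.

18


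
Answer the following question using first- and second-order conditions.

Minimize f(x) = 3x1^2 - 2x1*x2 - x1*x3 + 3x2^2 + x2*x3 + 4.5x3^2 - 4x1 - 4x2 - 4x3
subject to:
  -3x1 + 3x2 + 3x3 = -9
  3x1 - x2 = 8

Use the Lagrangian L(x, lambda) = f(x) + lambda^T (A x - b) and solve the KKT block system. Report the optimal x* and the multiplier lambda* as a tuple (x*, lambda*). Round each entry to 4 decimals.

Form the Lagrangian:
  L(x, lambda) = (1/2) x^T Q x + c^T x + lambda^T (A x - b)
Stationarity (grad_x L = 0): Q x + c + A^T lambda = 0.
Primal feasibility: A x = b.

This gives the KKT block system:
  [ Q   A^T ] [ x     ]   [-c ]
  [ A    0  ] [ lambda ] = [ b ]

Solving the linear system:
  x*      = (2.6316, -0.1053, -0.2632)
  lambda* = (3.0351, -1.0526)
  f(x*)   = 13.3421

x* = (2.6316, -0.1053, -0.2632), lambda* = (3.0351, -1.0526)


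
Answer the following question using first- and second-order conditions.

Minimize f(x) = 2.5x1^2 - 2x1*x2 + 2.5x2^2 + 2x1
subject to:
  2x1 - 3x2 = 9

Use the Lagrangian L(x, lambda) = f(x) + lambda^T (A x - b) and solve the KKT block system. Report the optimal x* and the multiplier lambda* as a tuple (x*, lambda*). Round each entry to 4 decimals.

Form the Lagrangian:
  L(x, lambda) = (1/2) x^T Q x + c^T x + lambda^T (A x - b)
Stationarity (grad_x L = 0): Q x + c + A^T lambda = 0.
Primal feasibility: A x = b.

This gives the KKT block system:
  [ Q   A^T ] [ x     ]   [-c ]
  [ A    0  ] [ lambda ] = [ b ]

Solving the linear system:
  x*      = (0.439, -2.7073)
  lambda* = (-4.8049)
  f(x*)   = 22.061

x* = (0.439, -2.7073), lambda* = (-4.8049)


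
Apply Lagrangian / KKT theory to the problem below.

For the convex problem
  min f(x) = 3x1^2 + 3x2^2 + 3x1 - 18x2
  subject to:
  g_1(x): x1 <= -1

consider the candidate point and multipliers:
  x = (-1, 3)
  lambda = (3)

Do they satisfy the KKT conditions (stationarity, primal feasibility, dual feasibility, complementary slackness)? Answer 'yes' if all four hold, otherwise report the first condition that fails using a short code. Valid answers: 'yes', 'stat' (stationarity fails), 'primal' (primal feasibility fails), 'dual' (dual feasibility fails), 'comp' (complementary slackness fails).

Gradient of f: grad f(x) = Q x + c = (-3, 0)
Constraint values g_i(x) = a_i^T x - b_i:
  g_1((-1, 3)) = 0
Stationarity residual: grad f(x) + sum_i lambda_i a_i = (0, 0)
  -> stationarity OK
Primal feasibility (all g_i <= 0): OK
Dual feasibility (all lambda_i >= 0): OK
Complementary slackness (lambda_i * g_i(x) = 0 for all i): OK

Verdict: yes, KKT holds.

yes


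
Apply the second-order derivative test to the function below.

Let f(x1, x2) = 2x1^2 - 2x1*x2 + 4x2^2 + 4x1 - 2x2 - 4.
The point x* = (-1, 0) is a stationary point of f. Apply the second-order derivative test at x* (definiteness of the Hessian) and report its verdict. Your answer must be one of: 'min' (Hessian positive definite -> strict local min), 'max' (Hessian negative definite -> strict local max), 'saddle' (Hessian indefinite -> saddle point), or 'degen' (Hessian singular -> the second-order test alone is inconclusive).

Compute the Hessian H = grad^2 f:
  H = [[4, -2], [-2, 8]]
Verify stationarity: grad f(x*) = H x* + g = (0, 0).
Eigenvalues of H: 3.1716, 8.8284.
Both eigenvalues > 0, so H is positive definite -> x* is a strict local min.

min


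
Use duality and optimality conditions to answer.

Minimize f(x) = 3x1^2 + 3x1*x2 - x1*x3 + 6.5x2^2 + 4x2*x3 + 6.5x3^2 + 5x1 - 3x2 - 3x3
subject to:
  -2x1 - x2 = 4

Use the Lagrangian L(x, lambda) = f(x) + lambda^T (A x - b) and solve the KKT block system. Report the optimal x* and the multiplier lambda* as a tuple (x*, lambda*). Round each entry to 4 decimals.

Form the Lagrangian:
  L(x, lambda) = (1/2) x^T Q x + c^T x + lambda^T (A x - b)
Stationarity (grad_x L = 0): Q x + c + A^T lambda = 0.
Primal feasibility: A x = b.

This gives the KKT block system:
  [ Q   A^T ] [ x     ]   [-c ]
  [ A    0  ] [ lambda ] = [ b ]

Solving the linear system:
  x*      = (-2.2592, 0.5184, -0.1025)
  lambda* = (-3.4487)
  f(x*)   = 0.6257

x* = (-2.2592, 0.5184, -0.1025), lambda* = (-3.4487)


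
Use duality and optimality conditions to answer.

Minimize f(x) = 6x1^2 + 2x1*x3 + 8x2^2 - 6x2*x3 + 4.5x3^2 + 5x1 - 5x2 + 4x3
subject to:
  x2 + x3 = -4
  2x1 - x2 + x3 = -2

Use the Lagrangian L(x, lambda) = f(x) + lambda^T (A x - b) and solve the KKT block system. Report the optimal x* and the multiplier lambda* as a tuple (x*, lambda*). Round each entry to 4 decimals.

Form the Lagrangian:
  L(x, lambda) = (1/2) x^T Q x + c^T x + lambda^T (A x - b)
Stationarity (grad_x L = 0): Q x + c + A^T lambda = 0.
Primal feasibility: A x = b.

This gives the KKT block system:
  [ Q   A^T ] [ x     ]   [-c ]
  [ A    0  ] [ lambda ] = [ b ]

Solving the linear system:
  x*      = (-0.2889, -1.2889, -2.7111)
  lambda* = (11.3, 1.9444)
  f(x*)   = 21.6222

x* = (-0.2889, -1.2889, -2.7111), lambda* = (11.3, 1.9444)


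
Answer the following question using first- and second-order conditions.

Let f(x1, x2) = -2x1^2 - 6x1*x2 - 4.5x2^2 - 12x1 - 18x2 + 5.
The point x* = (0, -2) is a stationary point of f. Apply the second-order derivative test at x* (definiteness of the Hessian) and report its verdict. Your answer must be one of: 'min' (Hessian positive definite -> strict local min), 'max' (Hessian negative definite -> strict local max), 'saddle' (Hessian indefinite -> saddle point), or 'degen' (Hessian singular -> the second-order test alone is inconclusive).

Compute the Hessian H = grad^2 f:
  H = [[-4, -6], [-6, -9]]
Verify stationarity: grad f(x*) = H x* + g = (0, 0).
Eigenvalues of H: -13, 0.
H has a zero eigenvalue (singular; negative semidefinite but not definite), so H is neither positive definite, negative definite, nor indefinite. The second-order test alone is inconclusive -> degen.
(Indeed, f is constant along the null direction of H through x*, so x* is not a strict local extremum.)

degen


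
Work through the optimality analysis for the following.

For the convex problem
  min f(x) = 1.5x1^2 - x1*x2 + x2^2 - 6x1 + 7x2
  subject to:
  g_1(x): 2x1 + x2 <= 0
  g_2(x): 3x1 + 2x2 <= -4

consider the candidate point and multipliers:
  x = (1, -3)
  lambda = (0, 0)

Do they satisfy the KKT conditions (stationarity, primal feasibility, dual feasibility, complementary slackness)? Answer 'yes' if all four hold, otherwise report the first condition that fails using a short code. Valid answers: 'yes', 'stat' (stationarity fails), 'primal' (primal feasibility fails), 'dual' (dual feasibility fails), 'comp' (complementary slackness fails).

Gradient of f: grad f(x) = Q x + c = (0, 0)
Constraint values g_i(x) = a_i^T x - b_i:
  g_1((1, -3)) = -1
  g_2((1, -3)) = 1
Stationarity residual: grad f(x) + sum_i lambda_i a_i = (0, 0)
  -> stationarity OK
Primal feasibility (all g_i <= 0): FAILS
Dual feasibility (all lambda_i >= 0): OK
Complementary slackness (lambda_i * g_i(x) = 0 for all i): OK

Verdict: the first failing condition is primal_feasibility -> primal.

primal
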